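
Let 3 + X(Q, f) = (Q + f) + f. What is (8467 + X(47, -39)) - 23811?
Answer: -15378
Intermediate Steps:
X(Q, f) = -3 + Q + 2*f (X(Q, f) = -3 + ((Q + f) + f) = -3 + (Q + 2*f) = -3 + Q + 2*f)
(8467 + X(47, -39)) - 23811 = (8467 + (-3 + 47 + 2*(-39))) - 23811 = (8467 + (-3 + 47 - 78)) - 23811 = (8467 - 34) - 23811 = 8433 - 23811 = -15378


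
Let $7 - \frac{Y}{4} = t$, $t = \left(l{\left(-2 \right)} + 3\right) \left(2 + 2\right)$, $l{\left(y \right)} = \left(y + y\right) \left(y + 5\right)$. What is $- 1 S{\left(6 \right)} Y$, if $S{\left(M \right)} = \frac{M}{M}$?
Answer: $-172$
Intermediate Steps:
$l{\left(y \right)} = 2 y \left(5 + y\right)$
$t = -36$ ($t = \left(2 \left(-2\right) \left(5 - 2\right) + 3\right) \left(2 + 2\right) = \left(2 \left(-2\right) 3 + 3\right) 4 = \left(-12 + 3\right) 4 = \left(-9\right) 4 = -36$)
$Y = 172$ ($Y = 28 - -144 = 28 + 144 = 172$)
$S{\left(M \right)} = 1$
$- 1 S{\left(6 \right)} Y = - 1 \cdot 1 \cdot 172 = - 1 \cdot 172 = \left(-1\right) 172 = -172$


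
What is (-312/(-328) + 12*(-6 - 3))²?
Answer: 19263321/1681 ≈ 11459.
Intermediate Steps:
(-312/(-328) + 12*(-6 - 3))² = (-312*(-1/328) + 12*(-9))² = (39/41 - 108)² = (-4389/41)² = 19263321/1681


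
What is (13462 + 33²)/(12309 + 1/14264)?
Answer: 207555464/175575577 ≈ 1.1821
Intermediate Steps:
(13462 + 33²)/(12309 + 1/14264) = (13462 + 1089)/(12309 + 1/14264) = 14551/(175575577/14264) = 14551*(14264/175575577) = 207555464/175575577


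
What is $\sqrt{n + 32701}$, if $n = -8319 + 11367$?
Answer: $\sqrt{35749} \approx 189.07$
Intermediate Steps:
$n = 3048$
$\sqrt{n + 32701} = \sqrt{3048 + 32701} = \sqrt{35749}$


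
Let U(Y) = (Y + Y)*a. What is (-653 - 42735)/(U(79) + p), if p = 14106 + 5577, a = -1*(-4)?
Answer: -43388/20315 ≈ -2.1358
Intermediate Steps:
a = 4
p = 19683
U(Y) = 8*Y (U(Y) = (Y + Y)*4 = (2*Y)*4 = 8*Y)
(-653 - 42735)/(U(79) + p) = (-653 - 42735)/(8*79 + 19683) = -43388/(632 + 19683) = -43388/20315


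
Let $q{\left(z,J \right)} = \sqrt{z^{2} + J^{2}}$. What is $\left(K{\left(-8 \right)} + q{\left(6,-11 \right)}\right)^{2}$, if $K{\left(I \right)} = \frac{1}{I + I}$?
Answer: $\frac{40193}{256} - \frac{\sqrt{157}}{8} \approx 155.44$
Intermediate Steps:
$K{\left(I \right)} = \frac{1}{2 I}$
$q{\left(z,J \right)} = \sqrt{J^{2} + z^{2}}$
$\left(K{\left(-8 \right)} + q{\left(6,-11 \right)}\right)^{2} = \left(\frac{1}{2 \left(-8\right)} + \sqrt{\left(-11\right)^{2} + 6^{2}}\right)^{2} = \left(\frac{1}{2} \left(- \frac{1}{8}\right) + \sqrt{121 + 36}\right)^{2} = \left(- \frac{1}{16} + \sqrt{157}\right)^{2}$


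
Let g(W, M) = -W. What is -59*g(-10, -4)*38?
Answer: -22420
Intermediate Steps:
-59*g(-10, -4)*38 = -(-59)*(-10)*38 = -59*10*38 = -590*38 = -22420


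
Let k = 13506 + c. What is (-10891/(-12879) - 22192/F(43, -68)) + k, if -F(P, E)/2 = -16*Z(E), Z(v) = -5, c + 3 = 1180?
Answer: 1908995653/128790 ≈ 14823.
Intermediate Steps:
c = 1177 (c = -3 + 1180 = 1177)
F(P, E) = -160 (F(P, E) = -(-32)*(-5) = -2*80 = -160)
k = 14683 (k = 13506 + 1177 = 14683)
(-10891/(-12879) - 22192/F(43, -68)) + k = (-10891/(-12879) - 22192/(-160)) + 14683 = (-10891*(-1/12879) - 22192*(-1/160)) + 14683 = (10891/12879 + 1387/10) + 14683 = 17972083/128790 + 14683 = 1908995653/128790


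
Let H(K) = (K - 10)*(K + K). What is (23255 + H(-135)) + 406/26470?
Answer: 825930378/13235 ≈ 62405.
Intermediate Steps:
H(K) = 2*K*(-10 + K) (H(K) = (-10 + K)*(2*K) = 2*K*(-10 + K))
(23255 + H(-135)) + 406/26470 = (23255 + 2*(-135)*(-10 - 135)) + 406/26470 = (23255 + 2*(-135)*(-145)) + 406*(1/26470) = (23255 + 39150) + 203/13235 = 62405 + 203/13235 = 825930378/13235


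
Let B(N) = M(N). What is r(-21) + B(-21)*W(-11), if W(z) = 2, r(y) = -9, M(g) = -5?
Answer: -19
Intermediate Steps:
B(N) = -5
r(-21) + B(-21)*W(-11) = -9 - 5*2 = -9 - 10 = -19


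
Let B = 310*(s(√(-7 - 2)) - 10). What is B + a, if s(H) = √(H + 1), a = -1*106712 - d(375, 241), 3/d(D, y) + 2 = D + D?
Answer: -82139379/748 + 310*√(1 + 3*I) ≈ -1.0936e+5 + 322.33*I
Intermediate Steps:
d(D, y) = 3/(-2 + 2*D) (d(D, y) = 3/(-2 + (D + D)) = 3/(-2 + 2*D))
a = -79820579/748 (a = -1*106712 - 3/(2*(-1 + 375)) = -106712 - 3/(2*374) = -106712 - 1*3/748 = -106712 - 3/748 = -79820579/748 ≈ -1.0671e+5)
s(H) = √(1 + H)
B = -3100 + 310*√(1 + 3*I) (B = 310*(√(1 + √(-7 - 2)) - 10) = 310*(√(1 + √(-9)) - 10) = 310*(√(1 + 3*I) - 10) = 310*(-10 + √(1 + 3*I)) = -3100 + 310*√(1 + 3*I) ≈ -2652.8 + 322.33*I)
B + a = (-3100 + 310*√(1 + 3*I)) - 79820579/748 = -82139379/748 + 310*√(1 + 3*I)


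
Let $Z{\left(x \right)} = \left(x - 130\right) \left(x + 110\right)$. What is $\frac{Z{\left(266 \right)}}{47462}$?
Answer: $\frac{25568}{23731} \approx 1.0774$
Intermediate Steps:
$Z{\left(x \right)} = \left(-130 + x\right) \left(110 + x\right)$
$\frac{Z{\left(266 \right)}}{47462} = \frac{-14300 + 266^{2} - 5320}{47462} = \left(-14300 + 70756 - 5320\right) \frac{1}{47462} = 51136 \cdot \frac{1}{47462} = \frac{25568}{23731}$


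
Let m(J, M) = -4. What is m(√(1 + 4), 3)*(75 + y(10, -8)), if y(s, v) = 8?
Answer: -332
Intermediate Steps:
m(√(1 + 4), 3)*(75 + y(10, -8)) = -4*(75 + 8) = -4*83 = -332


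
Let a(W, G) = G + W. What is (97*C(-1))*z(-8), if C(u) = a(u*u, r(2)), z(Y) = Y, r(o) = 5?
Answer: -4656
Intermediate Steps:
C(u) = 5 + u² (C(u) = 5 + u*u = 5 + u²)
(97*C(-1))*z(-8) = (97*(5 + (-1)²))*(-8) = (97*(5 + 1))*(-8) = (97*6)*(-8) = 582*(-8) = -4656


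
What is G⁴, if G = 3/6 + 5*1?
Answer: 14641/16 ≈ 915.06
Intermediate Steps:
G = 11/2 (G = (⅙)*3 + 5 = ½ + 5 = 11/2 ≈ 5.5000)
G⁴ = (11/2)⁴ = 14641/16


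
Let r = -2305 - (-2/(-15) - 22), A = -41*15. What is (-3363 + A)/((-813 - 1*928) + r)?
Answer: 29835/30181 ≈ 0.98854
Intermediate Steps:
A = -615
r = -34247/15 (r = -2305 - (-2*(-1/15) - 22) = -2305 - (2/15 - 22) = -2305 - 1*(-328/15) = -2305 + 328/15 = -34247/15 ≈ -2283.1)
(-3363 + A)/((-813 - 1*928) + r) = (-3363 - 615)/((-813 - 1*928) - 34247/15) = -3978/((-813 - 928) - 34247/15) = -3978/(-1741 - 34247/15) = -3978/(-60362/15) = -3978*(-15/60362) = 29835/30181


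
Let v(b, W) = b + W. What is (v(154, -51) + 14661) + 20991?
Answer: 35755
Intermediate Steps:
v(b, W) = W + b
(v(154, -51) + 14661) + 20991 = ((-51 + 154) + 14661) + 20991 = (103 + 14661) + 20991 = 14764 + 20991 = 35755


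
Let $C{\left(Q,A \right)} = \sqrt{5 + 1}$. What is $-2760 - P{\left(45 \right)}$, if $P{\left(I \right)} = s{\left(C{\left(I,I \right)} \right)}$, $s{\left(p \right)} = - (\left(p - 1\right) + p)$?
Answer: $-2761 + 2 \sqrt{6} \approx -2756.1$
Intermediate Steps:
$C{\left(Q,A \right)} = \sqrt{6}$
$s{\left(p \right)} = 1 - 2 p$ ($s{\left(p \right)} = - (\left(-1 + p\right) + p) = - (-1 + 2 p) = 1 - 2 p$)
$P{\left(I \right)} = 1 - 2 \sqrt{6}$
$-2760 - P{\left(45 \right)} = -2760 - \left(1 - 2 \sqrt{6}\right) = -2761 + 2 \sqrt{6}$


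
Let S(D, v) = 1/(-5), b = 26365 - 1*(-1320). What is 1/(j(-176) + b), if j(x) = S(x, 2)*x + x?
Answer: 5/137721 ≈ 3.6305e-5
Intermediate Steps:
b = 27685 (b = 26365 + 1320 = 27685)
S(D, v) = -⅕
j(x) = 4*x/5 (j(x) = -x/5 + x = 4*x/5)
1/(j(-176) + b) = 1/((⅘)*(-176) + 27685) = 1/(-704/5 + 27685) = 1/(137721/5) = 5/137721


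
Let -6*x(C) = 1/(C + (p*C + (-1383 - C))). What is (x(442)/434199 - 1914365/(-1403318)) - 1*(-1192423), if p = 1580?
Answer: 759600884396316665821396/637022277655937271 ≈ 1.1924e+6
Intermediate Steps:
x(C) = -1/(6*(-1383 + 1580*C)) (x(C) = -1/(6*(C + (1580*C + (-1383 - C)))) = -1/(6*(C + (-1383 + 1579*C))) = -1/(6*(-1383 + 1580*C)))
(x(442)/434199 - 1914365/(-1403318)) - 1*(-1192423) = (-1/(-8298 + 9480*442)/434199 - 1914365/(-1403318)) - 1*(-1192423) = (-1/(-8298 + 4190160)*(1/434199) - 1914365*(-1/1403318)) + 1192423 = (-1/4181862*(1/434199) + 1914365/1403318) + 1192423 = (-1*1/4181862*(1/434199) + 1914365/1403318) + 1192423 = (-1/4181862*1/434199 + 1914365/1403318) + 1192423 = (-1/1815760298538 + 1914365/1403318) + 1192423 = 869006990977323763/637022277655937271 + 1192423 = 759600884396316665821396/637022277655937271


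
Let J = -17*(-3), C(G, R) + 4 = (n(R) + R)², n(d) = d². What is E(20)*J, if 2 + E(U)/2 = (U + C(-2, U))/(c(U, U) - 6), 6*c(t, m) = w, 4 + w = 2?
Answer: -53987172/19 ≈ -2.8414e+6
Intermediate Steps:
w = -2 (w = -4 + 2 = -2)
c(t, m) = -⅓ (c(t, m) = (⅙)*(-2) = -⅓)
C(G, R) = -4 + (R + R²)² (C(G, R) = -4 + (R² + R)² = -4 + (R + R²)²)
E(U) = -52/19 - 6*U/19 - 6*U²*(1 + U)²/19 (E(U) = -4 + 2*((U + (-4 + U²*(1 + U)²))/(-⅓ - 6)) = -4 + 2*((-4 + U + U²*(1 + U)²)/(-19/3)) = -4 + 2*((-4 + U + U²*(1 + U)²)*(-3/19)) = -4 + 2*(12/19 - 3*U/19 - 3*U²*(1 + U)²/19) = -4 + (24/19 - 6*U/19 - 6*U²*(1 + U)²/19) = -52/19 - 6*U/19 - 6*U²*(1 + U)²/19)
J = 51
E(20)*J = (-52/19 - 6/19*20 - 6/19*20²*(1 + 20)²)*51 = (-52/19 - 120/19 - 6/19*400*21²)*51 = (-52/19 - 120/19 - 6/19*400*441)*51 = (-52/19 - 120/19 - 1058400/19)*51 = -1058572/19*51 = -53987172/19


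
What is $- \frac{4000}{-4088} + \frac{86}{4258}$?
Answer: $\frac{1086473}{1087919} \approx 0.99867$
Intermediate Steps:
$- \frac{4000}{-4088} + \frac{86}{4258} = \left(-4000\right) \left(- \frac{1}{4088}\right) + 86 \cdot \frac{1}{4258} = \frac{500}{511} + \frac{43}{2129} = \frac{1086473}{1087919}$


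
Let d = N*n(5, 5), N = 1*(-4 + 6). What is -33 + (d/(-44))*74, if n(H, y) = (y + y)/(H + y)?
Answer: -400/11 ≈ -36.364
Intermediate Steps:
n(H, y) = 2*y/(H + y) (n(H, y) = (2*y)/(H + y) = 2*y/(H + y))
N = 2 (N = 1*2 = 2)
d = 2 (d = 2*(2*5/(5 + 5)) = 2*(2*5/10) = 2*(2*5*(⅒)) = 2*1 = 2)
-33 + (d/(-44))*74 = -33 + (2/(-44))*74 = -33 + (2*(-1/44))*74 = -33 - 1/22*74 = -33 - 37/11 = -400/11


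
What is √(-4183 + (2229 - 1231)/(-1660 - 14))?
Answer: I*√325655310/279 ≈ 64.681*I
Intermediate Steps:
√(-4183 + (2229 - 1231)/(-1660 - 14)) = √(-4183 + 998/(-1674)) = √(-4183 + 998*(-1/1674)) = √(-4183 - 499/837) = √(-3501670/837) = I*√325655310/279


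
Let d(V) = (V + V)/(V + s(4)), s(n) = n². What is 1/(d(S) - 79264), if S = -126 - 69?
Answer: -179/14187866 ≈ -1.2616e-5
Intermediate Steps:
S = -195
d(V) = 2*V/(16 + V) (d(V) = (V + V)/(V + 4²) = (2*V)/(V + 16) = (2*V)/(16 + V) = 2*V/(16 + V))
1/(d(S) - 79264) = 1/(2*(-195)/(16 - 195) - 79264) = 1/(2*(-195)/(-179) - 79264) = 1/(2*(-195)*(-1/179) - 79264) = 1/(390/179 - 79264) = 1/(-14187866/179) = -179/14187866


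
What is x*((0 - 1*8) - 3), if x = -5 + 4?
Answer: 11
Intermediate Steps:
x = -1
x*((0 - 1*8) - 3) = -((0 - 1*8) - 3) = -((0 - 8) - 3) = -(-8 - 3) = -1*(-11) = 11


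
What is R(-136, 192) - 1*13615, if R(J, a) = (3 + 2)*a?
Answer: -12655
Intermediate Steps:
R(J, a) = 5*a
R(-136, 192) - 1*13615 = 5*192 - 1*13615 = 960 - 13615 = -12655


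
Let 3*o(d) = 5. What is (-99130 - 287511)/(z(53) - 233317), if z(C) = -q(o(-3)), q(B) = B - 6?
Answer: 1159923/699938 ≈ 1.6572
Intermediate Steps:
o(d) = 5/3 (o(d) = (⅓)*5 = 5/3)
q(B) = -6 + B
z(C) = 13/3 (z(C) = -(-6 + 5/3) = -1*(-13/3) = 13/3)
(-99130 - 287511)/(z(53) - 233317) = (-99130 - 287511)/(13/3 - 233317) = -386641/(-699938/3) = -386641*(-3/699938) = 1159923/699938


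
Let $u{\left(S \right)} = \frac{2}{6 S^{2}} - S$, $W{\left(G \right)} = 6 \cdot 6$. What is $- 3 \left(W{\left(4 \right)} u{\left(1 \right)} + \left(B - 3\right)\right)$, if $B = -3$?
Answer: $90$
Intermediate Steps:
$W{\left(G \right)} = 36$
$u{\left(S \right)} = - S + \frac{1}{3 S^{2}}$ ($u{\left(S \right)} = 2 \frac{1}{6 S^{2}} - S = \frac{1}{3 S^{2}} - S = - S + \frac{1}{3 S^{2}}$)
$- 3 \left(W{\left(4 \right)} u{\left(1 \right)} + \left(B - 3\right)\right) = - 3 \left(36 \left(\left(-1\right) 1 + \frac{1}{3 \cdot 1}\right) - 6\right) = - 3 \left(36 \left(-1 + \frac{1}{3} \cdot 1\right) - 6\right) = - 3 \left(36 \left(-1 + \frac{1}{3}\right) - 6\right) = - 3 \left(36 \left(- \frac{2}{3}\right) - 6\right) = - 3 \left(-24 - 6\right) = \left(-3\right) \left(-30\right) = 90$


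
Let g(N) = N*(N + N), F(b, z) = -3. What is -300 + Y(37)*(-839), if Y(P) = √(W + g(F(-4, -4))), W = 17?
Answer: -300 - 839*√35 ≈ -5263.6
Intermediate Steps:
g(N) = 2*N² (g(N) = N*(2*N) = 2*N²)
Y(P) = √35 (Y(P) = √(17 + 2*(-3)²) = √(17 + 2*9) = √(17 + 18) = √35)
-300 + Y(37)*(-839) = -300 + √35*(-839) = -300 - 839*√35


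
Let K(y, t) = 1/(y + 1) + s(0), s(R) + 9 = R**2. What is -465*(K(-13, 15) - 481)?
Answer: 911555/4 ≈ 2.2789e+5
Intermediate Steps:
s(R) = -9 + R**2
K(y, t) = -9 + 1/(1 + y) (K(y, t) = 1/(y + 1) + (-9 + 0**2) = 1/(1 + y) + (-9 + 0) = 1/(1 + y) - 9 = -9 + 1/(1 + y))
-465*(K(-13, 15) - 481) = -465*((-8 - 9*(-13))/(1 - 13) - 481) = -465*((-8 + 117)/(-12) - 481) = -465*(-1/12*109 - 481) = -465*(-109/12 - 481) = -465*(-5881/12) = 911555/4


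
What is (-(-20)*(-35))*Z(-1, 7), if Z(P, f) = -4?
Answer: 2800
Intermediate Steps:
(-(-20)*(-35))*Z(-1, 7) = -(-20)*(-35)*(-4) = -20*35*(-4) = -700*(-4) = 2800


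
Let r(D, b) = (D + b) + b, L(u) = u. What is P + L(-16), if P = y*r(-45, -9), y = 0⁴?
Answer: -16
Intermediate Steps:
y = 0
r(D, b) = D + 2*b
P = 0 (P = 0*(-45 + 2*(-9)) = 0*(-45 - 18) = 0*(-63) = 0)
P + L(-16) = 0 - 16 = -16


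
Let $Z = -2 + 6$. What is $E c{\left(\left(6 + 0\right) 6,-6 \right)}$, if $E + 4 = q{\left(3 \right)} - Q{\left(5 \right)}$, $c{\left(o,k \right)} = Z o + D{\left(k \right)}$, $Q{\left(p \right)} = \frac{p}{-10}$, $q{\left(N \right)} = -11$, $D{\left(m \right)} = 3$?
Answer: $- \frac{4263}{2} \approx -2131.5$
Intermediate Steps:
$Z = 4$
$Q{\left(p \right)} = - \frac{p}{10}$ ($Q{\left(p \right)} = p \left(- \frac{1}{10}\right) = - \frac{p}{10}$)
$c{\left(o,k \right)} = 3 + 4 o$ ($c{\left(o,k \right)} = 4 o + 3 = 3 + 4 o$)
$E = - \frac{29}{2}$ ($E = -4 - \left(11 - \frac{1}{2}\right) = -4 - \frac{21}{2} = - \frac{29}{2} \approx -14.5$)
$E c{\left(\left(6 + 0\right) 6,-6 \right)} = - \frac{29 \left(3 + 4 \left(6 + 0\right) 6\right)}{2} = - \frac{29 \left(3 + 4 \cdot 6 \cdot 6\right)}{2} = - \frac{29 \left(3 + 4 \cdot 36\right)}{2} = - \frac{29 \left(3 + 144\right)}{2} = \left(- \frac{29}{2}\right) 147 = - \frac{4263}{2}$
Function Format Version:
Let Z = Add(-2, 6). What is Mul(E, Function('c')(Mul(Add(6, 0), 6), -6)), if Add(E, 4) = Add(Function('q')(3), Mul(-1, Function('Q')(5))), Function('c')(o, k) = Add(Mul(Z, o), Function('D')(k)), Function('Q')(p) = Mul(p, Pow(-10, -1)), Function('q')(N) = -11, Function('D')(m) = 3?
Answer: Rational(-4263, 2) ≈ -2131.5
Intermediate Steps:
Z = 4
Function('Q')(p) = Mul(Rational(-1, 10), p) (Function('Q')(p) = Mul(p, Rational(-1, 10)) = Mul(Rational(-1, 10), p))
Function('c')(o, k) = Add(3, Mul(4, o)) (Function('c')(o, k) = Add(Mul(4, o), 3) = Add(3, Mul(4, o)))
E = Rational(-29, 2) (E = Add(-4, Add(-11, Mul(-1, Mul(Rational(-1, 10), 5)))) = Add(-4, Add(-11, Mul(-1, Rational(-1, 2)))) = Add(-4, Add(-11, Rational(1, 2))) = Add(-4, Rational(-21, 2)) = Rational(-29, 2) ≈ -14.500)
Mul(E, Function('c')(Mul(Add(6, 0), 6), -6)) = Mul(Rational(-29, 2), Add(3, Mul(4, Mul(Add(6, 0), 6)))) = Mul(Rational(-29, 2), Add(3, Mul(4, Mul(6, 6)))) = Mul(Rational(-29, 2), Add(3, Mul(4, 36))) = Mul(Rational(-29, 2), Add(3, 144)) = Mul(Rational(-29, 2), 147) = Rational(-4263, 2)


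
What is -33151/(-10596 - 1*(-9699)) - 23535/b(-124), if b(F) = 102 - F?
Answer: -13618769/202722 ≈ -67.180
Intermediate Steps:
-33151/(-10596 - 1*(-9699)) - 23535/b(-124) = -33151/(-10596 - 1*(-9699)) - 23535/(102 - 1*(-124)) = -33151/(-10596 + 9699) - 23535/(102 + 124) = -33151/(-897) - 23535/226 = -33151*(-1/897) - 23535*1/226 = 33151/897 - 23535/226 = -13618769/202722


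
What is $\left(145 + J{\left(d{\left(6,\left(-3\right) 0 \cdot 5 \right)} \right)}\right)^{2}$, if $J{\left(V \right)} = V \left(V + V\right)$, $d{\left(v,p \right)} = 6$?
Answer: $47089$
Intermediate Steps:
$J{\left(V \right)} = 2 V^{2}$ ($J{\left(V \right)} = V 2 V = 2 V^{2}$)
$\left(145 + J{\left(d{\left(6,\left(-3\right) 0 \cdot 5 \right)} \right)}\right)^{2} = \left(145 + 2 \cdot 6^{2}\right)^{2} = \left(145 + 2 \cdot 36\right)^{2} = \left(145 + 72\right)^{2} = 217^{2} = 47089$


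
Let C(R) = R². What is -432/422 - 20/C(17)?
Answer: -66644/60979 ≈ -1.0929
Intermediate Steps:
-432/422 - 20/C(17) = -432/422 - 20/(17²) = -432*1/422 - 20/289 = -216/211 - 20*1/289 = -216/211 - 20/289 = -66644/60979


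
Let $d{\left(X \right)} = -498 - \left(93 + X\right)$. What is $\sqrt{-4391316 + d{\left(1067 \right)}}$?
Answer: $i \sqrt{4392974} \approx 2095.9 i$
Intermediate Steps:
$d{\left(X \right)} = -591 - X$
$\sqrt{-4391316 + d{\left(1067 \right)}} = \sqrt{-4391316 - 1658} = \sqrt{-4392974} = i \sqrt{4392974}$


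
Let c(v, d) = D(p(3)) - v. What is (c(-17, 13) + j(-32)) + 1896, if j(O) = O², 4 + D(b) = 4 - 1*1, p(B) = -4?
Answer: 2936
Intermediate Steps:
D(b) = -1 (D(b) = -4 + (4 - 1*1) = -4 + (4 - 1) = -4 + 3 = -1)
c(v, d) = -1 - v
(c(-17, 13) + j(-32)) + 1896 = ((-1 - 1*(-17)) + (-32)²) + 1896 = ((-1 + 17) + 1024) + 1896 = (16 + 1024) + 1896 = 1040 + 1896 = 2936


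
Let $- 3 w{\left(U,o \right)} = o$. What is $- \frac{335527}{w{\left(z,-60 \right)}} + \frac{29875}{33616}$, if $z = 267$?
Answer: $- \frac{2819619533}{168080} \approx -16775.0$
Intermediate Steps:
$w{\left(U,o \right)} = - \frac{o}{3}$
$- \frac{335527}{w{\left(z,-60 \right)}} + \frac{29875}{33616} = - \frac{335527}{\left(- \frac{1}{3}\right) \left(-60\right)} + \frac{29875}{33616} = - \frac{335527}{20} + 29875 \cdot \frac{1}{33616} = \left(-335527\right) \frac{1}{20} + \frac{29875}{33616} = - \frac{335527}{20} + \frac{29875}{33616} = - \frac{2819619533}{168080}$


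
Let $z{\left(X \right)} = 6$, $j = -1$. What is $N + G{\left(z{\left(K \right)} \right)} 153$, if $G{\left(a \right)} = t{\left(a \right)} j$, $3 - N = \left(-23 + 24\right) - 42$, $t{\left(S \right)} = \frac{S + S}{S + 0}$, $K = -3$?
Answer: $-262$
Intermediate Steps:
$t{\left(S \right)} = 2$ ($t{\left(S \right)} = \frac{2 S}{S} = 2$)
$N = 44$ ($N = 3 - \left(\left(-23 + 24\right) - 42\right) = 3 - \left(1 - 42\right) = 3 - -41 = 3 + 41 = 44$)
$G{\left(a \right)} = -2$ ($G{\left(a \right)} = 2 \left(-1\right) = -2$)
$N + G{\left(z{\left(K \right)} \right)} 153 = 44 - 306 = -262$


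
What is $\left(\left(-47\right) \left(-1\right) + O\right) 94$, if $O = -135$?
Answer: $-8272$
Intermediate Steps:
$\left(\left(-47\right) \left(-1\right) + O\right) 94 = \left(\left(-47\right) \left(-1\right) - 135\right) 94 = \left(47 - 135\right) 94 = \left(-88\right) 94 = -8272$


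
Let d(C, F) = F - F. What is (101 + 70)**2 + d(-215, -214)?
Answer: 29241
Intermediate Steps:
d(C, F) = 0
(101 + 70)**2 + d(-215, -214) = (101 + 70)**2 + 0 = 171**2 + 0 = 29241 + 0 = 29241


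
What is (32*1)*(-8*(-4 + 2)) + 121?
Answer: 633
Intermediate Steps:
(32*1)*(-8*(-4 + 2)) + 121 = 32*(-8*(-2)) + 121 = 32*16 + 121 = 512 + 121 = 633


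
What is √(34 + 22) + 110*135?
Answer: 14850 + 2*√14 ≈ 14857.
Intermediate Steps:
√(34 + 22) + 110*135 = √56 + 14850 = 2*√14 + 14850 = 14850 + 2*√14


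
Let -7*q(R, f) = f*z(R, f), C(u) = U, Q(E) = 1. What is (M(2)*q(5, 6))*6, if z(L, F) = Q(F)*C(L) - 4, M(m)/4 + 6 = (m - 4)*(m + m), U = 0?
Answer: -1152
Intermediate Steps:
M(m) = -24 + 8*m*(-4 + m) (M(m) = -24 + 4*((m - 4)*(m + m)) = -24 + 4*((-4 + m)*(2*m)) = -24 + 4*(2*m*(-4 + m)) = -24 + 8*m*(-4 + m))
C(u) = 0
z(L, F) = -4 (z(L, F) = 1*0 - 4 = 0 - 4 = -4)
q(R, f) = 4*f/7 (q(R, f) = -f*(-4)/7 = -(-4)*f/7 = 4*f/7)
(M(2)*q(5, 6))*6 = ((-24 - 32*2 + 8*2²)*((4/7)*6))*6 = ((-24 - 64 + 8*4)*(24/7))*6 = ((-24 - 64 + 32)*(24/7))*6 = -56*24/7*6 = -192*6 = -1152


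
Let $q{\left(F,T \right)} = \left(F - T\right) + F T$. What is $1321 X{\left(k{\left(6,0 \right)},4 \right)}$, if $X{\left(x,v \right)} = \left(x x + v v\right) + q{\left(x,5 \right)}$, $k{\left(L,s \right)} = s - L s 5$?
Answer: $14531$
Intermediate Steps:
$q{\left(F,T \right)} = F - T + F T$
$k{\left(L,s \right)} = s - 5 L s$
$X{\left(x,v \right)} = -5 + v^{2} + x^{2} + 6 x$ ($X{\left(x,v \right)} = \left(x x + v v\right) + \left(x - 5 + x 5\right) = \left(x^{2} + v^{2}\right) + \left(x - 5 + 5 x\right) = \left(v^{2} + x^{2}\right) + \left(-5 + 6 x\right) = -5 + v^{2} + x^{2} + 6 x$)
$1321 X{\left(k{\left(6,0 \right)},4 \right)} = 1321 \left(-5 + 4^{2} + \left(0 \left(1 - 30\right)\right)^{2} + 6 \cdot 0 \left(1 - 30\right)\right) = 1321 \left(-5 + 16 + \left(0 \left(1 - 30\right)\right)^{2} + 6 \cdot 0 \left(1 - 30\right)\right) = 1321 \left(-5 + 16 + \left(0 \left(-29\right)\right)^{2} + 6 \cdot 0 \left(-29\right)\right) = 1321 \left(-5 + 16 + 0^{2} + 6 \cdot 0\right) = 1321 \left(-5 + 16 + 0 + 0\right) = 1321 \cdot 11 = 14531$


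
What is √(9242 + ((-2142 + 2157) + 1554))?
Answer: √10811 ≈ 103.98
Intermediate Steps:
√(9242 + ((-2142 + 2157) + 1554)) = √(9242 + (15 + 1554)) = √(9242 + 1569) = √10811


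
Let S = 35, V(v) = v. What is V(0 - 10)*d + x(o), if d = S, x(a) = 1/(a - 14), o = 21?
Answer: -2449/7 ≈ -349.86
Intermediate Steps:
x(a) = 1/(-14 + a)
d = 35
V(0 - 10)*d + x(o) = (0 - 10)*35 + 1/(-14 + 21) = -10*35 + 1/7 = -350 + ⅐ = -2449/7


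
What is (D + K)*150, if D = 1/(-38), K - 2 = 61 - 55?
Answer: 22725/19 ≈ 1196.1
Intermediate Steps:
K = 8 (K = 2 + (61 - 55) = 2 + 6 = 8)
D = -1/38 ≈ -0.026316
(D + K)*150 = (-1/38 + 8)*150 = (303/38)*150 = 22725/19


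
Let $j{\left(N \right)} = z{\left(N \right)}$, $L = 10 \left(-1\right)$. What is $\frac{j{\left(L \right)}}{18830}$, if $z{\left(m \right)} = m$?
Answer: $- \frac{1}{1883} \approx -0.00053107$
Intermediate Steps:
$L = -10$
$j{\left(N \right)} = N$
$\frac{j{\left(L \right)}}{18830} = - \frac{10}{18830} = \left(-10\right) \frac{1}{18830} = - \frac{1}{1883}$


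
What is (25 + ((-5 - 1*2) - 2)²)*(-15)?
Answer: -1590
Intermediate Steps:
(25 + ((-5 - 1*2) - 2)²)*(-15) = (25 + ((-5 - 2) - 2)²)*(-15) = (25 + (-7 - 2)²)*(-15) = (25 + (-9)²)*(-15) = (25 + 81)*(-15) = 106*(-15) = -1590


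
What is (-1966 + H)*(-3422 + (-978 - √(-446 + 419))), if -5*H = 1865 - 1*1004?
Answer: 9408080 + 32073*I*√3/5 ≈ 9.4081e+6 + 11110.0*I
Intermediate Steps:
H = -861/5 (H = -(1865 - 1*1004)/5 = -(1865 - 1004)/5 = -⅕*861 = -861/5 ≈ -172.20)
(-1966 + H)*(-3422 + (-978 - √(-446 + 419))) = (-1966 - 861/5)*(-3422 + (-978 - √(-446 + 419))) = -10691*(-3422 + (-978 - √(-27)))/5 = -10691*(-3422 + (-978 - 3*I*√3))/5 = -10691*(-4400 - 3*I*√3)/5 = 9408080 + 32073*I*√3/5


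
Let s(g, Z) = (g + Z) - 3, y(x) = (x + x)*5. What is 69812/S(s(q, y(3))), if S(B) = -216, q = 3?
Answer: -17453/54 ≈ -323.20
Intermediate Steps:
y(x) = 10*x (y(x) = (2*x)*5 = 10*x)
s(g, Z) = -3 + Z + g (s(g, Z) = (Z + g) - 3 = -3 + Z + g)
69812/S(s(q, y(3))) = 69812/(-216) = 69812*(-1/216) = -17453/54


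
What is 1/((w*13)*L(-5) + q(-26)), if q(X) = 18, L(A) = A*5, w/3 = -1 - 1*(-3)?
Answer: -1/1932 ≈ -0.00051760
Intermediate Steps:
w = 6 (w = 3*(-1 - 1*(-3)) = 3*(-1 + 3) = 3*2 = 6)
L(A) = 5*A
1/((w*13)*L(-5) + q(-26)) = 1/((6*13)*(5*(-5)) + 18) = 1/(78*(-25) + 18) = 1/(-1950 + 18) = 1/(-1932) = -1/1932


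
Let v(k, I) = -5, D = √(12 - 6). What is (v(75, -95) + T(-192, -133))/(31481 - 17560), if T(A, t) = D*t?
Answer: -5/13921 - 133*√6/13921 ≈ -0.023761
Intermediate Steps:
D = √6 ≈ 2.4495
T(A, t) = t*√6 (T(A, t) = √6*t = t*√6)
(v(75, -95) + T(-192, -133))/(31481 - 17560) = (-5 - 133*√6)/(31481 - 17560) = (-5 - 133*√6)/13921 = (-5 - 133*√6)*(1/13921) = -5/13921 - 133*√6/13921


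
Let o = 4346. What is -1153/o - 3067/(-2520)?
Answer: 5211811/5475960 ≈ 0.95176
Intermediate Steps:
-1153/o - 3067/(-2520) = -1153/4346 - 3067/(-2520) = -1153*1/4346 - 3067*(-1/2520) = -1153/4346 + 3067/2520 = 5211811/5475960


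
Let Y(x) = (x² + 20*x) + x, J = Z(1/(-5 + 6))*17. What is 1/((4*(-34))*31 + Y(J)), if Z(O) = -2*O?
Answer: -1/3774 ≈ -0.00026497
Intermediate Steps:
J = -34 (J = -2/(-5 + 6)*17 = -2/1*17 = -2*1*17 = -2*17 = -34)
Y(x) = x² + 21*x
1/((4*(-34))*31 + Y(J)) = 1/((4*(-34))*31 - 34*(21 - 34)) = 1/(-136*31 - 34*(-13)) = 1/(-4216 + 442) = 1/(-3774) = -1/3774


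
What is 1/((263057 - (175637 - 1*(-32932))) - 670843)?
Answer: -1/616355 ≈ -1.6224e-6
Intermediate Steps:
1/((263057 - (175637 - 1*(-32932))) - 670843) = 1/((263057 - (175637 + 32932)) - 670843) = 1/((263057 - 1*208569) - 670843) = 1/((263057 - 208569) - 670843) = 1/(54488 - 670843) = 1/(-616355) = -1/616355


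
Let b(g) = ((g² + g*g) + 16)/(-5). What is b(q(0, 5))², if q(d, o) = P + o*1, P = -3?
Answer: 576/25 ≈ 23.040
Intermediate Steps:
q(d, o) = -3 + o (q(d, o) = -3 + o*1 = -3 + o)
b(g) = -16/5 - 2*g²/5 (b(g) = ((g² + g²) + 16)*(-⅕) = (2*g² + 16)*(-⅕) = (16 + 2*g²)*(-⅕) = -16/5 - 2*g²/5)
b(q(0, 5))² = (-16/5 - 2*(-3 + 5)²/5)² = (-16/5 - ⅖*2²)² = (-16/5 - ⅖*4)² = (-16/5 - 8/5)² = (-24/5)² = 576/25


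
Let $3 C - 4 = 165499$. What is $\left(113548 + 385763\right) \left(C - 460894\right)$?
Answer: $-202583621223$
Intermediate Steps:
$C = \frac{165503}{3}$ ($C = \frac{4}{3} + \frac{1}{3} \cdot 165499 = \frac{4}{3} + \frac{165499}{3} = \frac{165503}{3} \approx 55168.0$)
$\left(113548 + 385763\right) \left(C - 460894\right) = \left(113548 + 385763\right) \left(\frac{165503}{3} - 460894\right) = 499311 \left(- \frac{1217179}{3}\right) = -202583621223$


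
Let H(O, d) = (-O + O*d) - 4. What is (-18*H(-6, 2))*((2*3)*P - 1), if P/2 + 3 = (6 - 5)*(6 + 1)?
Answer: 8460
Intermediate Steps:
P = 8 (P = -6 + 2*((6 - 5)*(6 + 1)) = -6 + 2*(1*7) = -6 + 2*7 = -6 + 14 = 8)
H(O, d) = -4 - O + O*d
(-18*H(-6, 2))*((2*3)*P - 1) = (-18*(-4 - 1*(-6) - 6*2))*((2*3)*8 - 1) = (-18*(-4 + 6 - 12))*(6*8 - 1) = (-18*(-10))*(48 - 1) = 180*47 = 8460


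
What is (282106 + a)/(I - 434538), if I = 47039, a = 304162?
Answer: -586268/387499 ≈ -1.5130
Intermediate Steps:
(282106 + a)/(I - 434538) = (282106 + 304162)/(47039 - 434538) = 586268/(-387499) = 586268*(-1/387499) = -586268/387499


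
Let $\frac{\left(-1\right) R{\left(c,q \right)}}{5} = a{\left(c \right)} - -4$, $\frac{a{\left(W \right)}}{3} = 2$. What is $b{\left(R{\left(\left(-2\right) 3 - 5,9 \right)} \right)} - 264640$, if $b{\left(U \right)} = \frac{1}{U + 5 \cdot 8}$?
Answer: $- \frac{2646401}{10} \approx -2.6464 \cdot 10^{5}$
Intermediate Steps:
$a{\left(W \right)} = 6$ ($a{\left(W \right)} = 3 \cdot 2 = 6$)
$R{\left(c,q \right)} = -50$ ($R{\left(c,q \right)} = - 5 \left(6 - -4\right) = - 5 \left(6 + 4\right) = \left(-5\right) 10 = -50$)
$b{\left(U \right)} = \frac{1}{40 + U}$ ($b{\left(U \right)} = \frac{1}{U + 40} = \frac{1}{40 + U}$)
$b{\left(R{\left(\left(-2\right) 3 - 5,9 \right)} \right)} - 264640 = \frac{1}{40 - 50} - 264640 = \frac{1}{-10} - 264640 = - \frac{1}{10} - 264640 = - \frac{2646401}{10}$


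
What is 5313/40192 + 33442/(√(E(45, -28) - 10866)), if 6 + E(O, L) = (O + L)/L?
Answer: 5313/40192 - 66884*I*√2131031/304433 ≈ 0.13219 - 320.72*I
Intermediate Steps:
E(O, L) = -6 + (L + O)/L (E(O, L) = -6 + (O + L)/L = -6 + (L + O)/L)
5313/40192 + 33442/(√(E(45, -28) - 10866)) = 5313/40192 + 33442/(√((-5 + 45/(-28)) - 10866)) = 5313*(1/40192) + 33442/(√((-5 + 45*(-1/28)) - 10866)) = 5313/40192 + 33442/(√((-5 - 45/28) - 10866)) = 5313/40192 + 33442/(√(-185/28 - 10866)) = 5313/40192 + 33442/(√(-304433/28)) = 5313/40192 + 33442/((I*√2131031/14)) = 5313/40192 + 33442*(-2*I*√2131031/304433) = 5313/40192 - 66884*I*√2131031/304433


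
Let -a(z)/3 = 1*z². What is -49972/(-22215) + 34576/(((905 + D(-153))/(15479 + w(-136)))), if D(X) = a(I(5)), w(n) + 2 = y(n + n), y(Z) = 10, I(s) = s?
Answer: 1189569662084/1843845 ≈ 6.4516e+5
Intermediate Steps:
w(n) = 8 (w(n) = -2 + 10 = 8)
a(z) = -3*z²
D(X) = -75 (D(X) = -3*5² = -3*25 = -75)
-49972/(-22215) + 34576/(((905 + D(-153))/(15479 + w(-136)))) = -49972/(-22215) + 34576/(((905 - 75)/(15479 + 8))) = -49972*(-1/22215) + 34576/((830/15487)) = 49972/22215 + 34576/((830*(1/15487))) = 49972/22215 + 34576/(830/15487) = 49972/22215 + 34576*(15487/830) = 49972/22215 + 267739256/415 = 1189569662084/1843845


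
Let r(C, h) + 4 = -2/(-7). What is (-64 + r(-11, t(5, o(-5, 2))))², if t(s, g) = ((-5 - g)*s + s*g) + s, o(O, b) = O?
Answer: 224676/49 ≈ 4585.2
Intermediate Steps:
t(s, g) = s + g*s + s*(-5 - g) (t(s, g) = (s*(-5 - g) + g*s) + s = (g*s + s*(-5 - g)) + s = s + g*s + s*(-5 - g))
r(C, h) = -26/7 (r(C, h) = -4 - 2/(-7) = -4 - 2*(-⅐) = -4 + 2/7 = -26/7)
(-64 + r(-11, t(5, o(-5, 2))))² = (-64 - 26/7)² = (-474/7)² = 224676/49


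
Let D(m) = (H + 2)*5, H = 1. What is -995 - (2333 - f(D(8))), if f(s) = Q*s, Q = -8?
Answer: -3448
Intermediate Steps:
D(m) = 15 (D(m) = (1 + 2)*5 = 3*5 = 15)
f(s) = -8*s
-995 - (2333 - f(D(8))) = -995 - (2333 - (-8)*15) = -995 - (2333 - 1*(-120)) = -995 - (2333 + 120) = -995 - 1*2453 = -995 - 2453 = -3448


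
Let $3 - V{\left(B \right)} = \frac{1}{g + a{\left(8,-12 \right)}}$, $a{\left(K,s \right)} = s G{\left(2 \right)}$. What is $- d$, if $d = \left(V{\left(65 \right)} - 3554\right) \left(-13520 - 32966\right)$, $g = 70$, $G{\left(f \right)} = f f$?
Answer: $-165073899$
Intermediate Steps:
$G{\left(f \right)} = f^{2}$
$a{\left(K,s \right)} = 4 s$ ($a{\left(K,s \right)} = s 2^{2} = s 4 = 4 s$)
$V{\left(B \right)} = \frac{65}{22}$ ($V{\left(B \right)} = 3 - \frac{1}{70 + 4 \left(-12\right)} = 3 - \frac{1}{70 - 48} = 3 - \frac{1}{22} = \frac{65}{22}$)
$d = 165073899$ ($d = \left(\frac{65}{22} - 3554\right) \left(-13520 - 32966\right) = \left(- \frac{78123}{22}\right) \left(-46486\right) = 165073899$)
$- d = \left(-1\right) 165073899 = -165073899$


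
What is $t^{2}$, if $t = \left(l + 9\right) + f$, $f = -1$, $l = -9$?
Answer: $1$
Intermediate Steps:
$t = -1$ ($t = \left(-9 + 9\right) - 1 = 0 - 1 = -1$)
$t^{2} = \left(-1\right)^{2} = 1$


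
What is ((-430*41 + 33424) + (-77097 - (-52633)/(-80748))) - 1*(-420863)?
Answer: 29033698247/80748 ≈ 3.5956e+5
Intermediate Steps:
((-430*41 + 33424) + (-77097 - (-52633)/(-80748))) - 1*(-420863) = ((-17630 + 33424) + (-77097 - (-52633)*(-1)/80748)) + 420863 = (15794 + (-77097 - 1*52633/80748)) + 420863 = (15794 + (-77097 - 52633/80748)) + 420863 = (15794 - 6225481189/80748) + 420863 = -4950147277/80748 + 420863 = 29033698247/80748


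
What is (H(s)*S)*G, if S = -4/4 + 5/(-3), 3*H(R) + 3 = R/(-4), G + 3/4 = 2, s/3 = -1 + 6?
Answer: 15/2 ≈ 7.5000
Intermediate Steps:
s = 15 (s = 3*(-1 + 6) = 3*5 = 15)
G = 5/4 (G = -¾ + 2 = 5/4 ≈ 1.2500)
H(R) = -1 - R/12 (H(R) = -1 + (R/(-4))/3 = -1 + (R*(-¼))/3 = -1 + (-R/4)/3 = -1 - R/12)
S = -8/3 (S = -4*¼ + 5*(-⅓) = -1 - 5/3 = -8/3 ≈ -2.6667)
(H(s)*S)*G = ((-1 - 1/12*15)*(-8/3))*(5/4) = ((-1 - 5/4)*(-8/3))*(5/4) = -9/4*(-8/3)*(5/4) = 6*(5/4) = 15/2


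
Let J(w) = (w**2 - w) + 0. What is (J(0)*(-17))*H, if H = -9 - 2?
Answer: 0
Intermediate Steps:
J(w) = w**2 - w
H = -11
(J(0)*(-17))*H = ((0*(-1 + 0))*(-17))*(-11) = ((0*(-1))*(-17))*(-11) = (0*(-17))*(-11) = 0*(-11) = 0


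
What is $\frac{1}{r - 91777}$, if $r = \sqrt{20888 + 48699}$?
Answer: $- \frac{13111}{1203278306} - \frac{\sqrt{69587}}{8422948142} \approx -1.0927 \cdot 10^{-5}$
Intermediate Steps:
$r = \sqrt{69587} \approx 263.79$
$\frac{1}{r - 91777} = \frac{1}{\sqrt{69587} - 91777} = \frac{1}{-91777 + \sqrt{69587}}$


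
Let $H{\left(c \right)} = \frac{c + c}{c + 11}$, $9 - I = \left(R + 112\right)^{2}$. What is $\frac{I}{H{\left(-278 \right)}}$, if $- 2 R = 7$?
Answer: $- \frac{12563151}{2224} \approx -5648.9$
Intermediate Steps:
$R = - \frac{7}{2}$ ($R = \left(- \frac{1}{2}\right) 7 = - \frac{7}{2} \approx -3.5$)
$I = - \frac{47053}{4}$ ($I = 9 - \left(- \frac{7}{2} + 112\right)^{2} = 9 - \left(\frac{217}{2}\right)^{2} = 9 - \frac{47089}{4} = - \frac{47053}{4} \approx -11763.0$)
$H{\left(c \right)} = \frac{2 c}{11 + c}$
$\frac{I}{H{\left(-278 \right)}} = - \frac{47053}{4 \cdot 2 \left(-278\right) \frac{1}{11 - 278}} = - \frac{47053}{4 \cdot 2 \left(-278\right) \frac{1}{-267}} = - \frac{47053}{4 \cdot 2 \left(-278\right) \left(- \frac{1}{267}\right)} = - \frac{47053}{4 \cdot \frac{556}{267}} = \left(- \frac{47053}{4}\right) \frac{267}{556} = - \frac{12563151}{2224}$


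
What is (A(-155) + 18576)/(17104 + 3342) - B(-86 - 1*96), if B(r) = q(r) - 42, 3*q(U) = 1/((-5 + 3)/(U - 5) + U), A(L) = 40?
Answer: 44788772405/1043727408 ≈ 42.912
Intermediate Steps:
q(U) = 1/(3*(U - 2/(-5 + U))) (q(U) = 1/(3*((-5 + 3)/(U - 5) + U)) = 1/(3*(-2/(-5 + U) + U)) = 1/(3*(U - 2/(-5 + U))))
B(r) = -42 + (5 - r)/(3*(2 - r**2 + 5*r)) (B(r) = (5 - r)/(3*(2 - r**2 + 5*r)) - 42 = -42 + (5 - r)/(3*(2 - r**2 + 5*r)))
(A(-155) + 18576)/(17104 + 3342) - B(-86 - 1*96) = (40 + 18576)/(17104 + 3342) - (-247 - 631*(-86 - 1*96) + 126*(-86 - 1*96)**2)/(3*(2 - (-86 - 1*96)**2 + 5*(-86 - 1*96))) = 18616/20446 - (-247 - 631*(-86 - 96) + 126*(-86 - 96)**2)/(3*(2 - (-86 - 96)**2 + 5*(-86 - 96))) = 18616*(1/20446) - (-247 - 631*(-182) + 126*(-182)**2)/(3*(2 - 1*(-182)**2 + 5*(-182))) = 9308/10223 - (-247 + 114842 + 126*33124)/(3*(2 - 1*33124 - 910)) = 9308/10223 - (-247 + 114842 + 4173624)/(3*(2 - 33124 - 910)) = 9308/10223 - 4288219/(3*(-34032)) = 9308/10223 - (-1)*4288219/(3*34032) = 9308/10223 - 1*(-4288219/102096) = 9308/10223 + 4288219/102096 = 44788772405/1043727408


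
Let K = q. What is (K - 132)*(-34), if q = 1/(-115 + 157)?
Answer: 94231/21 ≈ 4487.2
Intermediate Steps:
q = 1/42 ≈ 0.023810
K = 1/42 ≈ 0.023810
(K - 132)*(-34) = (1/42 - 132)*(-34) = -5543/42*(-34) = 94231/21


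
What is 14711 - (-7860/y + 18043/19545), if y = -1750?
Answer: 10059723346/684075 ≈ 14706.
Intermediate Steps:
14711 - (-7860/y + 18043/19545) = 14711 - (-7860/(-1750) + 18043/19545) = 14711 - (-7860*(-1/1750) + 18043*(1/19545)) = 14711 - (786/175 + 18043/19545) = 14711 - 1*3703979/684075 = 14711 - 3703979/684075 = 10059723346/684075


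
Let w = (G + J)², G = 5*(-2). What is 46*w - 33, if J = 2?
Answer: 2911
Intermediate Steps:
G = -10
w = 64 (w = (-10 + 2)² = (-8)² = 64)
46*w - 33 = 46*64 - 33 = 2944 - 33 = 2911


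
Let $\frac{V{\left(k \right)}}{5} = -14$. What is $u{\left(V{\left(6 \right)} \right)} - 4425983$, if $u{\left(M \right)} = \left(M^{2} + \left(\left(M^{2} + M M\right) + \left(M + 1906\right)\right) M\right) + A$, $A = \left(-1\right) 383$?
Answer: $-5235986$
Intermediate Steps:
$V{\left(k \right)} = -70$ ($V{\left(k \right)} = 5 \left(-14\right) = -70$)
$A = -383$
$u{\left(M \right)} = -383 + M^{2} + M \left(1906 + M + 2 M^{2}\right)$ ($u{\left(M \right)} = \left(M^{2} + \left(\left(M^{2} + M M\right) + \left(M + 1906\right)\right) M\right) - 383 = \left(M^{2} + \left(\left(M^{2} + M^{2}\right) + \left(1906 + M\right)\right) M\right) - 383 = \left(M^{2} + \left(2 M^{2} + \left(1906 + M\right)\right) M\right) - 383 = \left(M^{2} + \left(1906 + M + 2 M^{2}\right) M\right) - 383 = \left(M^{2} + M \left(1906 + M + 2 M^{2}\right)\right) - 383 = -383 + M^{2} + M \left(1906 + M + 2 M^{2}\right)$)
$u{\left(V{\left(6 \right)} \right)} - 4425983 = \left(-383 + 2 \left(-70\right)^{2} + 2 \left(-70\right)^{3} + 1906 \left(-70\right)\right) - 4425983 = \left(-383 + 2 \cdot 4900 + 2 \left(-343000\right) - 133420\right) - 4425983 = \left(-383 + 9800 - 686000 - 133420\right) - 4425983 = -810003 - 4425983 = -5235986$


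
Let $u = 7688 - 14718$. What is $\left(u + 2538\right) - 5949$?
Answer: $-10441$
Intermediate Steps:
$u = -7030$
$\left(u + 2538\right) - 5949 = \left(-7030 + 2538\right) - 5949 = -4492 - 5949 = -10441$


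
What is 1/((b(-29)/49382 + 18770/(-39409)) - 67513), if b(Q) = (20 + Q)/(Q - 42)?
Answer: -138172761898/9328523483574933 ≈ -1.4812e-5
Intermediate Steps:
b(Q) = (20 + Q)/(-42 + Q)
1/((b(-29)/49382 + 18770/(-39409)) - 67513) = 1/((((20 - 29)/(-42 - 29))/49382 + 18770/(-39409)) - 67513) = 1/(((-9/(-71))*(1/49382) + 18770*(-1/39409)) - 67513) = 1/((-1/71*(-9)*(1/49382) - 18770/39409) - 67513) = 1/(((9/71)*(1/49382) - 18770/39409) - 67513) = 1/((9/3506122 - 18770/39409) - 67513) = 1/(-65809555259/138172761898 - 67513) = 1/(-9328523483574933/138172761898) = -138172761898/9328523483574933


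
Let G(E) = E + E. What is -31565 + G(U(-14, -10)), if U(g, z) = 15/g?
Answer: -220970/7 ≈ -31567.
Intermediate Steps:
G(E) = 2*E
-31565 + G(U(-14, -10)) = -31565 + 2*(15/(-14)) = -31565 + 2*(15*(-1/14)) = -31565 + 2*(-15/14) = -31565 - 15/7 = -220970/7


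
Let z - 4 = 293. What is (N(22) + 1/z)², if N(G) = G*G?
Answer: 20663775001/88209 ≈ 2.3426e+5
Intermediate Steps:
z = 297 (z = 4 + 293 = 297)
N(G) = G²
(N(22) + 1/z)² = (22² + 1/297)² = (484 + 1/297)² = (143749/297)² = 20663775001/88209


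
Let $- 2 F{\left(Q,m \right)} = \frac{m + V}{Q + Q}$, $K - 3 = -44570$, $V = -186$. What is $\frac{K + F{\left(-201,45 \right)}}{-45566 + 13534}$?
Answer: $\frac{11944003}{8584576} \approx 1.3913$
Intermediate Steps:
$K = -44567$ ($K = 3 - 44570 = -44567$)
$F{\left(Q,m \right)} = - \frac{-186 + m}{4 Q}$ ($F{\left(Q,m \right)} = - \frac{\left(m - 186\right) \frac{1}{Q + Q}}{2} = - \frac{\left(-186 + m\right) \frac{1}{2 Q}}{2} = - \frac{\frac{1}{2} \frac{1}{Q} \left(-186 + m\right)}{2} = - \frac{-186 + m}{4 Q}$)
$\frac{K + F{\left(-201,45 \right)}}{-45566 + 13534} = \frac{-44567 + \frac{186 - 45}{4 \left(-201\right)}}{-45566 + 13534} = \frac{-44567 + \frac{1}{4} \left(- \frac{1}{201}\right) \left(186 - 45\right)}{-32032} = \left(-44567 + \frac{1}{4} \left(- \frac{1}{201}\right) 141\right) \left(- \frac{1}{32032}\right) = \left(-44567 - \frac{47}{268}\right) \left(- \frac{1}{32032}\right) = \left(- \frac{11944003}{268}\right) \left(- \frac{1}{32032}\right) = \frac{11944003}{8584576}$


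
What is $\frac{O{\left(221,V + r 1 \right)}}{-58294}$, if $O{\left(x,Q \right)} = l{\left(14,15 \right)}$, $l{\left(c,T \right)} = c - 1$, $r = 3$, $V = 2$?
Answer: $- \frac{13}{58294} \approx -0.00022301$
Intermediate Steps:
$l{\left(c,T \right)} = -1 + c$ ($l{\left(c,T \right)} = c - 1 = -1 + c$)
$O{\left(x,Q \right)} = 13$ ($O{\left(x,Q \right)} = -1 + 14 = 13$)
$\frac{O{\left(221,V + r 1 \right)}}{-58294} = \frac{13}{-58294} = 13 \left(- \frac{1}{58294}\right) = - \frac{13}{58294}$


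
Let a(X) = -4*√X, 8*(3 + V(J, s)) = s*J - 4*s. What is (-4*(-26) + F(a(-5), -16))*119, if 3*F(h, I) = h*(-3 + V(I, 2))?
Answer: 12376 + 5236*I*√5/3 ≈ 12376.0 + 3902.7*I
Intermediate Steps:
V(J, s) = -3 - s/2 + J*s/8 (V(J, s) = -3 + (s*J - 4*s)/8 = -3 + (J*s - 4*s)/8 = -3 + (-4*s + J*s)/8 = -3 + (-s/2 + J*s/8) = -3 - s/2 + J*s/8)
F(h, I) = h*(-7 + I/4)/3 (F(h, I) = (h*(-3 + (-3 - ½*2 + (⅛)*I*2)))/3 = (h*(-3 + (-3 - 1 + I/4)))/3 = (h*(-3 + (-4 + I/4)))/3 = (h*(-7 + I/4))/3 = h*(-7 + I/4)/3)
(-4*(-26) + F(a(-5), -16))*119 = (-4*(-26) + (-4*I*√5)*(-28 - 16)/12)*119 = (104 + (1/12)*(-4*I*√5)*(-44))*119 = (104 + 44*I*√5/3)*119 = 12376 + 5236*I*√5/3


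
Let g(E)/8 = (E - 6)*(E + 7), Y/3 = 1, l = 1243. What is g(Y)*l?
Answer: -298320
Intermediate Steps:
Y = 3 (Y = 3*1 = 3)
g(E) = 8*(-6 + E)*(7 + E) (g(E) = 8*((E - 6)*(E + 7)) = 8*((-6 + E)*(7 + E)) = 8*(-6 + E)*(7 + E))
g(Y)*l = (-336 + 8*3 + 8*3**2)*1243 = (-336 + 24 + 8*9)*1243 = (-336 + 24 + 72)*1243 = -240*1243 = -298320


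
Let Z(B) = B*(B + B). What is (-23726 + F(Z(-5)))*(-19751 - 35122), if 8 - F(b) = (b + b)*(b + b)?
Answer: 1850207814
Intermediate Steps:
Z(B) = 2*B² (Z(B) = B*(2*B) = 2*B²)
F(b) = 8 - 4*b² (F(b) = 8 - (b + b)*(b + b) = 8 - 2*b*2*b = 8 - 4*b²)
(-23726 + F(Z(-5)))*(-19751 - 35122) = (-23726 + (8 - 4*(2*(-5)²)²))*(-19751 - 35122) = (-23726 + (8 - 4*(2*25)²))*(-54873) = (-23726 + (8 - 4*50²))*(-54873) = (-23726 + (8 - 4*2500))*(-54873) = (-23726 + (8 - 10000))*(-54873) = (-23726 - 9992)*(-54873) = -33718*(-54873) = 1850207814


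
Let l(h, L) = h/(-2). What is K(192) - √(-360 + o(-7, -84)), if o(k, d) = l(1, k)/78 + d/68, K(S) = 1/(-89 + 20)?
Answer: -1/69 - I*√635162619/1326 ≈ -0.014493 - 19.006*I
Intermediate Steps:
K(S) = -1/69 (K(S) = 1/(-69) = -1/69)
l(h, L) = -h/2 (l(h, L) = h*(-½) = -h/2)
o(k, d) = -1/156 + d/68 (o(k, d) = -½*1/78 + d/68 = -½*1/78 + d*(1/68) = -1/156 + d/68)
K(192) - √(-360 + o(-7, -84)) = -1/69 - √(-360 + (-1/156 + (1/68)*(-84))) = -1/69 - √(-360 + (-1/156 - 21/17)) = -1/69 - √(-360 - 3293/2652) = -1/69 - √(-958013/2652) = -1/69 - I*√635162619/1326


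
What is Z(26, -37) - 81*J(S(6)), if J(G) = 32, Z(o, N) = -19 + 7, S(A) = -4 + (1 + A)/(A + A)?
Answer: -2604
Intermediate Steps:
S(A) = -4 + (1 + A)/(2*A) (S(A) = -4 + (1 + A)/((2*A)) = -4 + (1 + A)*(1/(2*A)) = -4 + (1 + A)/(2*A))
Z(o, N) = -12
Z(26, -37) - 81*J(S(6)) = -12 - 81*32 = -12 - 2592 = -2604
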